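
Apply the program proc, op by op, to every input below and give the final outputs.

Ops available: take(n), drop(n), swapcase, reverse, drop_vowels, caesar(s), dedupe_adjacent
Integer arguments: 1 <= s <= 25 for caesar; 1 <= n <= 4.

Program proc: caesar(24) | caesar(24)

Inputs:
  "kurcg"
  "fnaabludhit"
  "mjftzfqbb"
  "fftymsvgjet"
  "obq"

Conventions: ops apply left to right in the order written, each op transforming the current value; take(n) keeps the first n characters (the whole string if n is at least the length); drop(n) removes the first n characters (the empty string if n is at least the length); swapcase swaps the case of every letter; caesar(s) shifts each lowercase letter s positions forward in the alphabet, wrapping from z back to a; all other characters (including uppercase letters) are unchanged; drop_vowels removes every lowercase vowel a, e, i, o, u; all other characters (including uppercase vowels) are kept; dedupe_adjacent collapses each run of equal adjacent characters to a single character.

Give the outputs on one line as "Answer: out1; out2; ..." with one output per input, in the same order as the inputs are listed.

"gqnyc"; "bjwwxhqzdep"; "ifbpvbmxx"; "bbpuiorcfap"; "kxm"

Execution, op by op:
  "kurcg" -> "ispae" -> "gqnyc"
  "fnaabludhit" -> "dlyyzjsbfgr" -> "bjwwxhqzdep"
  "mjftzfqbb" -> "khdrxdozz" -> "ifbpvbmxx"
  "fftymsvgjet" -> "ddrwkqtehcr" -> "bbpuiorcfap"
  "obq" -> "mzo" -> "kxm"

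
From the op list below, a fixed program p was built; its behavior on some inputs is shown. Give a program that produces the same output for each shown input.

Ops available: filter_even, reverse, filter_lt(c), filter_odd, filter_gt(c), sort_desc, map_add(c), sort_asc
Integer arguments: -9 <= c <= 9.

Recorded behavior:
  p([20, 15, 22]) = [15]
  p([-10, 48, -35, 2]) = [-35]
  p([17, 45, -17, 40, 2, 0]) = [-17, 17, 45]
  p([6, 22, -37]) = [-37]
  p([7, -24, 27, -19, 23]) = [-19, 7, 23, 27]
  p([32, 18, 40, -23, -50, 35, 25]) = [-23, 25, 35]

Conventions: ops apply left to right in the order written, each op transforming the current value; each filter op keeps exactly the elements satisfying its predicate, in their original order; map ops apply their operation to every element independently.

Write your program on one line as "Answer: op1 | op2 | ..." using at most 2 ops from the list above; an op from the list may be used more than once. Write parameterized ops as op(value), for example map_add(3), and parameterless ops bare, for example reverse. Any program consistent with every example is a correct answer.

sort_asc | filter_odd

Check, running the answer program on each example:
  [20, 15, 22] -> [15, 20, 22] -> [15]
  [-10, 48, -35, 2] -> [-35, -10, 2, 48] -> [-35]
  [17, 45, -17, 40, 2, 0] -> [-17, 0, 2, 17, 40, 45] -> [-17, 17, 45]
  [6, 22, -37] -> [-37, 6, 22] -> [-37]
  [7, -24, 27, -19, 23] -> [-24, -19, 7, 23, 27] -> [-19, 7, 23, 27]
  [32, 18, 40, -23, -50, 35, 25] -> [-50, -23, 18, 25, 32, 35, 40] -> [-23, 25, 35]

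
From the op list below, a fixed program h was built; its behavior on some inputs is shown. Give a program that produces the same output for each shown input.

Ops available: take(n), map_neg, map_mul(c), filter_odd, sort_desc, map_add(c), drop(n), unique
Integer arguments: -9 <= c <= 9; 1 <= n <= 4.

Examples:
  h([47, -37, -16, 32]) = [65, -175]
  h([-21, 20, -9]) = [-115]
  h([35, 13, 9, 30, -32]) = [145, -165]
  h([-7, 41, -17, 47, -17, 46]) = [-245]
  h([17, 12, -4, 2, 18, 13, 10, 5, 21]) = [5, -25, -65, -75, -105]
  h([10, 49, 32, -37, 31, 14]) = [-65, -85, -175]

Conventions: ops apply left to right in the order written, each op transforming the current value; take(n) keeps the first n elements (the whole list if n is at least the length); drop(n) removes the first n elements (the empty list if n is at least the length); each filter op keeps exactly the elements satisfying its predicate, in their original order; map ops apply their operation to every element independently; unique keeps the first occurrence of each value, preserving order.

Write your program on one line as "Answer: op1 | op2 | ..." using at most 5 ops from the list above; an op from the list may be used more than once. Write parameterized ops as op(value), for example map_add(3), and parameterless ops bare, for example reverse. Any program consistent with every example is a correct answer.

map_neg | map_add(-3) | filter_odd | map_mul(5) | sort_desc

Check, running the answer program on each example:
  [47, -37, -16, 32] -> [-47, 37, 16, -32] -> [-50, 34, 13, -35] -> [13, -35] -> [65, -175] -> [65, -175]
  [-21, 20, -9] -> [21, -20, 9] -> [18, -23, 6] -> [-23] -> [-115] -> [-115]
  [35, 13, 9, 30, -32] -> [-35, -13, -9, -30, 32] -> [-38, -16, -12, -33, 29] -> [-33, 29] -> [-165, 145] -> [145, -165]
  [-7, 41, -17, 47, -17, 46] -> [7, -41, 17, -47, 17, -46] -> [4, -44, 14, -50, 14, -49] -> [-49] -> [-245] -> [-245]
  [17, 12, -4, 2, 18, 13, 10, 5, 21] -> [-17, -12, 4, -2, -18, -13, -10, -5, -21] -> [-20, -15, 1, -5, -21, -16, -13, -8, -24] -> [-15, 1, -5, -21, -13] -> [-75, 5, -25, -105, -65] -> [5, -25, -65, -75, -105]
  [10, 49, 32, -37, 31, 14] -> [-10, -49, -32, 37, -31, -14] -> [-13, -52, -35, 34, -34, -17] -> [-13, -35, -17] -> [-65, -175, -85] -> [-65, -85, -175]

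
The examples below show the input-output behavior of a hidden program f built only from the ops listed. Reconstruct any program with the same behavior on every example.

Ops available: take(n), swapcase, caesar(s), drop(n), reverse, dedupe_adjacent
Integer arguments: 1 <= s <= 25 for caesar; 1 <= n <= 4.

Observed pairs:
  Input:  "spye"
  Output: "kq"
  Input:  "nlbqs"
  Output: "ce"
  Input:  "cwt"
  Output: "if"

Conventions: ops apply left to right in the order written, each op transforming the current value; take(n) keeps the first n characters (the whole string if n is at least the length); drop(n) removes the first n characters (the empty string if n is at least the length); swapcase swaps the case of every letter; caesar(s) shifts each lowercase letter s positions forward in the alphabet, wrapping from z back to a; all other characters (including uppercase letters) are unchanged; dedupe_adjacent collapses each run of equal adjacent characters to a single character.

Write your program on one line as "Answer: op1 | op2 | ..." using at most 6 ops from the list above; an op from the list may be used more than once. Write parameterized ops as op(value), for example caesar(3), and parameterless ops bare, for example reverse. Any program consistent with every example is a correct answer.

reverse | caesar(21) | take(2) | reverse | caesar(17)

Check, running the answer program on each example:
  "spye" -> "eyps" -> "ztkn" -> "zt" -> "tz" -> "kq"
  "nlbqs" -> "sqbln" -> "nlwgi" -> "nl" -> "ln" -> "ce"
  "cwt" -> "twc" -> "orx" -> "or" -> "ro" -> "if"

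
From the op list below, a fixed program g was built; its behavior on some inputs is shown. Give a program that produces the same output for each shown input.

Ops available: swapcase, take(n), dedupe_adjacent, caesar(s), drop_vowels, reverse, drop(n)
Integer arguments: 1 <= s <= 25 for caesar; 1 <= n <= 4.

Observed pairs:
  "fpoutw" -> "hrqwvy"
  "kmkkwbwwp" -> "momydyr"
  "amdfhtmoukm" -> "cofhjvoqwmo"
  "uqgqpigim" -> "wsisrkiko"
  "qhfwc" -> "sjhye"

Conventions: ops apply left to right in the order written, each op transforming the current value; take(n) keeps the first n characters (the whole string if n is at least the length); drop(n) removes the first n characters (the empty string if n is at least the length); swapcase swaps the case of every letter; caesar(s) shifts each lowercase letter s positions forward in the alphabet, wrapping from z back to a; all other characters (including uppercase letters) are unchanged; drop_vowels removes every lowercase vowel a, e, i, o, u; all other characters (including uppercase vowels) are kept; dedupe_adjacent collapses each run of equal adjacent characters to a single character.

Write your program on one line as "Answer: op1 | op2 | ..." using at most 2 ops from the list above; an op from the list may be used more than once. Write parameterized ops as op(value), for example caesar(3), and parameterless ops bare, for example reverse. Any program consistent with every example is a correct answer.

dedupe_adjacent | caesar(2)

Check, running the answer program on each example:
  "fpoutw" -> "fpoutw" -> "hrqwvy"
  "kmkkwbwwp" -> "kmkwbwp" -> "momydyr"
  "amdfhtmoukm" -> "amdfhtmoukm" -> "cofhjvoqwmo"
  "uqgqpigim" -> "uqgqpigim" -> "wsisrkiko"
  "qhfwc" -> "qhfwc" -> "sjhye"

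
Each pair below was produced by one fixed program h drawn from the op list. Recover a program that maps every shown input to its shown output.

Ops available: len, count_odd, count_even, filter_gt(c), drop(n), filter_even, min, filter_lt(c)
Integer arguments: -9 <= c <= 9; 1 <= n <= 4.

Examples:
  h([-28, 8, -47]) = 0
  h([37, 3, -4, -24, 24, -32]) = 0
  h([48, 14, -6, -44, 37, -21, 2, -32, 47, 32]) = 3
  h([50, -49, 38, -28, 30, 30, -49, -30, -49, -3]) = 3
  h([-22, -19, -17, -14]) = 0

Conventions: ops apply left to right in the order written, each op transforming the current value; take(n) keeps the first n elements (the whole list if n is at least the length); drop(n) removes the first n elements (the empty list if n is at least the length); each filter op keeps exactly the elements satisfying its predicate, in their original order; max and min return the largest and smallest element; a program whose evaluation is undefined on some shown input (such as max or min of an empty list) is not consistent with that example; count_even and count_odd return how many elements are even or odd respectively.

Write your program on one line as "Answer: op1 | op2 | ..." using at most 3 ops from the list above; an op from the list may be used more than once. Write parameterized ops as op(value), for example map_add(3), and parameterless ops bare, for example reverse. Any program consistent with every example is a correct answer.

drop(4) | count_odd

Check, running the answer program on each example:
  [-28, 8, -47] -> [] -> 0
  [37, 3, -4, -24, 24, -32] -> [24, -32] -> 0
  [48, 14, -6, -44, 37, -21, 2, -32, 47, 32] -> [37, -21, 2, -32, 47, 32] -> 3
  [50, -49, 38, -28, 30, 30, -49, -30, -49, -3] -> [30, 30, -49, -30, -49, -3] -> 3
  [-22, -19, -17, -14] -> [] -> 0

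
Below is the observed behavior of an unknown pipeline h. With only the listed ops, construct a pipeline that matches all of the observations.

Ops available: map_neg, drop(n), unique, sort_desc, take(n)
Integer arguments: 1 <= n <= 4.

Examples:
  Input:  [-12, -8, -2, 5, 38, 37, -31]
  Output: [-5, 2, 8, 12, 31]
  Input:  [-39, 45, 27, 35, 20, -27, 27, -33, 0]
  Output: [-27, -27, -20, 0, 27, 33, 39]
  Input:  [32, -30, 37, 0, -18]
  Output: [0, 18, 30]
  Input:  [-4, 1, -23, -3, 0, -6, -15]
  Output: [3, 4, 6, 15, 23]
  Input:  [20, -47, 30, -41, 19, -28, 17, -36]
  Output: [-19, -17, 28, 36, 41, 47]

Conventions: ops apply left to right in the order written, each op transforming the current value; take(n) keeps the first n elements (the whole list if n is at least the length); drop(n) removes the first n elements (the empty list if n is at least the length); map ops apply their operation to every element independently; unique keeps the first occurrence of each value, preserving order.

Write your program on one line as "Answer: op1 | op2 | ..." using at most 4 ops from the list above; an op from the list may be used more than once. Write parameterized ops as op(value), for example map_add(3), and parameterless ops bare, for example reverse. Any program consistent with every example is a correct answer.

sort_desc | map_neg | drop(2)

Check, running the answer program on each example:
  [-12, -8, -2, 5, 38, 37, -31] -> [38, 37, 5, -2, -8, -12, -31] -> [-38, -37, -5, 2, 8, 12, 31] -> [-5, 2, 8, 12, 31]
  [-39, 45, 27, 35, 20, -27, 27, -33, 0] -> [45, 35, 27, 27, 20, 0, -27, -33, -39] -> [-45, -35, -27, -27, -20, 0, 27, 33, 39] -> [-27, -27, -20, 0, 27, 33, 39]
  [32, -30, 37, 0, -18] -> [37, 32, 0, -18, -30] -> [-37, -32, 0, 18, 30] -> [0, 18, 30]
  [-4, 1, -23, -3, 0, -6, -15] -> [1, 0, -3, -4, -6, -15, -23] -> [-1, 0, 3, 4, 6, 15, 23] -> [3, 4, 6, 15, 23]
  [20, -47, 30, -41, 19, -28, 17, -36] -> [30, 20, 19, 17, -28, -36, -41, -47] -> [-30, -20, -19, -17, 28, 36, 41, 47] -> [-19, -17, 28, 36, 41, 47]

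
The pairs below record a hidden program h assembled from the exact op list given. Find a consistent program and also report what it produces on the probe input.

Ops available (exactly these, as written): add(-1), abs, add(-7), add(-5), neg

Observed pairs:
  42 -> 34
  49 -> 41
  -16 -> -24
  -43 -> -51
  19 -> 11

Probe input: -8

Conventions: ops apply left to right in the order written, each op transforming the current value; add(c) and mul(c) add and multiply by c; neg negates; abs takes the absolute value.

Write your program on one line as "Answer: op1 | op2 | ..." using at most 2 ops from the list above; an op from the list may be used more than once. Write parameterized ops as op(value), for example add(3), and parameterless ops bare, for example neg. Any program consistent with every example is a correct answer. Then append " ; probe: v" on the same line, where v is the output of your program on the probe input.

add(-1) | add(-7) ; probe: -16

Check, running the answer program on each example:
  42 -> 41 -> 34
  49 -> 48 -> 41
  -16 -> -17 -> -24
  -43 -> -44 -> -51
  19 -> 18 -> 11
  probe: -8 -> -9 -> -16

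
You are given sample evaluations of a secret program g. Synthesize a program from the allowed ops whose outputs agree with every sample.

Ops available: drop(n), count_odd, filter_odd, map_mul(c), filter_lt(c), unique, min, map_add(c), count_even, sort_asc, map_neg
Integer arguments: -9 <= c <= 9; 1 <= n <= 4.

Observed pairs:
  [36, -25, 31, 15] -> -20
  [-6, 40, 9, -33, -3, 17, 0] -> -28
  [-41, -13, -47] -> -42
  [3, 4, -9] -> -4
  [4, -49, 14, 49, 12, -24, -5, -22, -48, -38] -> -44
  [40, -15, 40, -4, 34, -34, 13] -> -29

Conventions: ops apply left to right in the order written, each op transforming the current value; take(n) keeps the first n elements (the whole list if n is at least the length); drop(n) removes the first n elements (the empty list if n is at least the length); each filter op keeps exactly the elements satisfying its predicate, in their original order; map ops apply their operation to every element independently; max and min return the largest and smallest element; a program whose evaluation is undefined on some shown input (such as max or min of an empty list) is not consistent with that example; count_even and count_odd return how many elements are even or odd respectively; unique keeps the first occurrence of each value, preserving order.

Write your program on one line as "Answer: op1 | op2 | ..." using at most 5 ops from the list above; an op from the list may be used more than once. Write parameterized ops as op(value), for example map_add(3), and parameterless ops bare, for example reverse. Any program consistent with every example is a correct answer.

drop(1) | map_add(5) | sort_asc | min

Check, running the answer program on each example:
  [36, -25, 31, 15] -> [-25, 31, 15] -> [-20, 36, 20] -> [-20, 20, 36] -> -20
  [-6, 40, 9, -33, -3, 17, 0] -> [40, 9, -33, -3, 17, 0] -> [45, 14, -28, 2, 22, 5] -> [-28, 2, 5, 14, 22, 45] -> -28
  [-41, -13, -47] -> [-13, -47] -> [-8, -42] -> [-42, -8] -> -42
  [3, 4, -9] -> [4, -9] -> [9, -4] -> [-4, 9] -> -4
  [4, -49, 14, 49, 12, -24, -5, -22, -48, -38] -> [-49, 14, 49, 12, -24, -5, -22, -48, -38] -> [-44, 19, 54, 17, -19, 0, -17, -43, -33] -> [-44, -43, -33, -19, -17, 0, 17, 19, 54] -> -44
  [40, -15, 40, -4, 34, -34, 13] -> [-15, 40, -4, 34, -34, 13] -> [-10, 45, 1, 39, -29, 18] -> [-29, -10, 1, 18, 39, 45] -> -29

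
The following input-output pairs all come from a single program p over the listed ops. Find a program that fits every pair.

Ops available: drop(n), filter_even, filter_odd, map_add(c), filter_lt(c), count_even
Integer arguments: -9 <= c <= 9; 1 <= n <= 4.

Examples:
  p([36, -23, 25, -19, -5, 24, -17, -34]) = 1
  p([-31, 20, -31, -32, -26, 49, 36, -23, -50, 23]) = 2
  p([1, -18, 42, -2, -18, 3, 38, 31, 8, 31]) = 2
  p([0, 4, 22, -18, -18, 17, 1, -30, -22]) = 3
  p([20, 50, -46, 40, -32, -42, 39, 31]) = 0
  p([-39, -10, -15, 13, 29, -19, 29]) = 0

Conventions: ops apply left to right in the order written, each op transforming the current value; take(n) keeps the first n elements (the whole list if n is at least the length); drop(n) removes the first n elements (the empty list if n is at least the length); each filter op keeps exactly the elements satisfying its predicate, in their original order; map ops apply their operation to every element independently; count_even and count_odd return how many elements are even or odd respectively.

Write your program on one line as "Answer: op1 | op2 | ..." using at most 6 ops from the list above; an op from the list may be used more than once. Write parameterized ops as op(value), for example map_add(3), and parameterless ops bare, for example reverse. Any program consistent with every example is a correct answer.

map_add(-6) | map_add(-2) | filter_lt(6) | drop(3) | count_even

Check, running the answer program on each example:
  [36, -23, 25, -19, -5, 24, -17, -34] -> [30, -29, 19, -25, -11, 18, -23, -40] -> [28, -31, 17, -27, -13, 16, -25, -42] -> [-31, -27, -13, -25, -42] -> [-25, -42] -> 1
  [-31, 20, -31, -32, -26, 49, 36, -23, -50, 23] -> [-37, 14, -37, -38, -32, 43, 30, -29, -56, 17] -> [-39, 12, -39, -40, -34, 41, 28, -31, -58, 15] -> [-39, -39, -40, -34, -31, -58] -> [-34, -31, -58] -> 2
  [1, -18, 42, -2, -18, 3, 38, 31, 8, 31] -> [-5, -24, 36, -8, -24, -3, 32, 25, 2, 25] -> [-7, -26, 34, -10, -26, -5, 30, 23, 0, 23] -> [-7, -26, -10, -26, -5, 0] -> [-26, -5, 0] -> 2
  [0, 4, 22, -18, -18, 17, 1, -30, -22] -> [-6, -2, 16, -24, -24, 11, -5, -36, -28] -> [-8, -4, 14, -26, -26, 9, -7, -38, -30] -> [-8, -4, -26, -26, -7, -38, -30] -> [-26, -7, -38, -30] -> 3
  [20, 50, -46, 40, -32, -42, 39, 31] -> [14, 44, -52, 34, -38, -48, 33, 25] -> [12, 42, -54, 32, -40, -50, 31, 23] -> [-54, -40, -50] -> [] -> 0
  [-39, -10, -15, 13, 29, -19, 29] -> [-45, -16, -21, 7, 23, -25, 23] -> [-47, -18, -23, 5, 21, -27, 21] -> [-47, -18, -23, 5, -27] -> [5, -27] -> 0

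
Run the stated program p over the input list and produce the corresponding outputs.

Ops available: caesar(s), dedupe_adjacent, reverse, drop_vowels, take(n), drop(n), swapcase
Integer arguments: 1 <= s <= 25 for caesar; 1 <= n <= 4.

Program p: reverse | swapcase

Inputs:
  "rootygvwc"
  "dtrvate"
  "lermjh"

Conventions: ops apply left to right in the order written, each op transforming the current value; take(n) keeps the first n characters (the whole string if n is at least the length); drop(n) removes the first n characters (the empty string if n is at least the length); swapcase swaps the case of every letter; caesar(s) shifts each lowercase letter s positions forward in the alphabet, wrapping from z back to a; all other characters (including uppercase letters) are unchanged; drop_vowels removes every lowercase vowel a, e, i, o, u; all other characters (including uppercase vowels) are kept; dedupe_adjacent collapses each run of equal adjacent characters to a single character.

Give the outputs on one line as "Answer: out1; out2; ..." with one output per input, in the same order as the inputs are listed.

"CWVGYTOOR"; "ETAVRTD"; "HJMREL"

Execution, op by op:
  "rootygvwc" -> "cwvgytoor" -> "CWVGYTOOR"
  "dtrvate" -> "etavrtd" -> "ETAVRTD"
  "lermjh" -> "hjmrel" -> "HJMREL"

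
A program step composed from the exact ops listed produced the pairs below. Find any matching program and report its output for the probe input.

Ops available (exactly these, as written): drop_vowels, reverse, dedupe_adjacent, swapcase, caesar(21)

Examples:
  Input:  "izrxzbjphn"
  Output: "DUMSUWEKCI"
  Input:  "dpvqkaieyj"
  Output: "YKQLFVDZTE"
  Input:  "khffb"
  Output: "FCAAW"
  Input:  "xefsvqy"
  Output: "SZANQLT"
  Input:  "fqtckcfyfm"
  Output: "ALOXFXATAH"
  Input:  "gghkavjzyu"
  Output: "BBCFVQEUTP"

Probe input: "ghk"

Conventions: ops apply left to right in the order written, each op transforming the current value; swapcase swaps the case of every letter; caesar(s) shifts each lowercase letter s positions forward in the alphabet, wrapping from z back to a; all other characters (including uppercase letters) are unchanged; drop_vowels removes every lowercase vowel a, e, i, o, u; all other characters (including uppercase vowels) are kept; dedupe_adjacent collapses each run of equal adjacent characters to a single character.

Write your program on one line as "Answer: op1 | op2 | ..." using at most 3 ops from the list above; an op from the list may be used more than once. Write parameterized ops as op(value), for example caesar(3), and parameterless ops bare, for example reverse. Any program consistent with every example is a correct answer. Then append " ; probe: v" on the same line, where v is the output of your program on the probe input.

caesar(21) | swapcase ; probe: "BCF"

Check, running the answer program on each example:
  "izrxzbjphn" -> "dumsuwekci" -> "DUMSUWEKCI"
  "dpvqkaieyj" -> "ykqlfvdzte" -> "YKQLFVDZTE"
  "khffb" -> "fcaaw" -> "FCAAW"
  "xefsvqy" -> "szanqlt" -> "SZANQLT"
  "fqtckcfyfm" -> "aloxfxatah" -> "ALOXFXATAH"
  "gghkavjzyu" -> "bbcfvqeutp" -> "BBCFVQEUTP"
  probe: "ghk" -> "bcf" -> "BCF"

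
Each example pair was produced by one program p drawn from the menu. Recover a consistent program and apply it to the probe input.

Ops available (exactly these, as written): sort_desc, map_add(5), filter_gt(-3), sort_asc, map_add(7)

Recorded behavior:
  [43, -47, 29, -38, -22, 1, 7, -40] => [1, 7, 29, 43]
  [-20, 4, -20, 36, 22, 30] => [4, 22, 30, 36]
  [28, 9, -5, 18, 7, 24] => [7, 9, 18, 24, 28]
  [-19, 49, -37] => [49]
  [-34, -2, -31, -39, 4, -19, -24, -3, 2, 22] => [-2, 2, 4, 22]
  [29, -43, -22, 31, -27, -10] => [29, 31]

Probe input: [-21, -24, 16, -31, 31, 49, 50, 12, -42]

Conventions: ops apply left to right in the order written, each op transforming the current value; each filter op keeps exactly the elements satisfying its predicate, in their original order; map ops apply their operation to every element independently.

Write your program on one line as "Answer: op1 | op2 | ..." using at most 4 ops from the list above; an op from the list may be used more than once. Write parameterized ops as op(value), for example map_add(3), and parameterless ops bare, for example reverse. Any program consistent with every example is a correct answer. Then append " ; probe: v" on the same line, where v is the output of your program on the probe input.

sort_desc | sort_asc | filter_gt(-3) ; probe: [12, 16, 31, 49, 50]

Check, running the answer program on each example:
  [43, -47, 29, -38, -22, 1, 7, -40] -> [43, 29, 7, 1, -22, -38, -40, -47] -> [-47, -40, -38, -22, 1, 7, 29, 43] -> [1, 7, 29, 43]
  [-20, 4, -20, 36, 22, 30] -> [36, 30, 22, 4, -20, -20] -> [-20, -20, 4, 22, 30, 36] -> [4, 22, 30, 36]
  [28, 9, -5, 18, 7, 24] -> [28, 24, 18, 9, 7, -5] -> [-5, 7, 9, 18, 24, 28] -> [7, 9, 18, 24, 28]
  [-19, 49, -37] -> [49, -19, -37] -> [-37, -19, 49] -> [49]
  [-34, -2, -31, -39, 4, -19, -24, -3, 2, 22] -> [22, 4, 2, -2, -3, -19, -24, -31, -34, -39] -> [-39, -34, -31, -24, -19, -3, -2, 2, 4, 22] -> [-2, 2, 4, 22]
  [29, -43, -22, 31, -27, -10] -> [31, 29, -10, -22, -27, -43] -> [-43, -27, -22, -10, 29, 31] -> [29, 31]
  probe: [-21, -24, 16, -31, 31, 49, 50, 12, -42] -> [50, 49, 31, 16, 12, -21, -24, -31, -42] -> [-42, -31, -24, -21, 12, 16, 31, 49, 50] -> [12, 16, 31, 49, 50]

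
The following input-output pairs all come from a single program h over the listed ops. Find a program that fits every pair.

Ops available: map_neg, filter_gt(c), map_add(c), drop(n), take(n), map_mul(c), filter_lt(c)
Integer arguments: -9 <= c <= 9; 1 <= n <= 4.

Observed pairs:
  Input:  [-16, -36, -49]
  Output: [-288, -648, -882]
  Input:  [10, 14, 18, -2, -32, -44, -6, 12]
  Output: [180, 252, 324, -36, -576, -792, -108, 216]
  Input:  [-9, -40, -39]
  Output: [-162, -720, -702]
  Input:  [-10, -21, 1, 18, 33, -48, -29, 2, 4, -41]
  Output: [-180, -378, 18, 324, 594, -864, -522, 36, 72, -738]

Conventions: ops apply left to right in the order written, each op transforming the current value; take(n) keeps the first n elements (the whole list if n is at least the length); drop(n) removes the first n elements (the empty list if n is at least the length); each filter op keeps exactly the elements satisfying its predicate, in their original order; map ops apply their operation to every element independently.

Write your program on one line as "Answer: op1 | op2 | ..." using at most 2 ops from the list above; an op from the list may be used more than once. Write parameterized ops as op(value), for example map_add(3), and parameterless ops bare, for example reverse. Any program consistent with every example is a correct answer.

map_mul(-3) | map_mul(-6)

Check, running the answer program on each example:
  [-16, -36, -49] -> [48, 108, 147] -> [-288, -648, -882]
  [10, 14, 18, -2, -32, -44, -6, 12] -> [-30, -42, -54, 6, 96, 132, 18, -36] -> [180, 252, 324, -36, -576, -792, -108, 216]
  [-9, -40, -39] -> [27, 120, 117] -> [-162, -720, -702]
  [-10, -21, 1, 18, 33, -48, -29, 2, 4, -41] -> [30, 63, -3, -54, -99, 144, 87, -6, -12, 123] -> [-180, -378, 18, 324, 594, -864, -522, 36, 72, -738]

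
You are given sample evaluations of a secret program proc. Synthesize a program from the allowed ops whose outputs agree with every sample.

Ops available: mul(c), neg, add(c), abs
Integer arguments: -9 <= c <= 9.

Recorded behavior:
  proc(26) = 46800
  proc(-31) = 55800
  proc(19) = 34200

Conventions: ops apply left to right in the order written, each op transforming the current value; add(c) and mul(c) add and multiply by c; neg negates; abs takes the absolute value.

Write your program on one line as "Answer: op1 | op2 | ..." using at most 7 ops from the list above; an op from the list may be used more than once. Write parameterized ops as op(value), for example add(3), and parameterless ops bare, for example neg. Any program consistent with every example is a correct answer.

abs | neg | mul(9) | mul(-8) | mul(5) | mul(5)

Check, running the answer program on each example:
  26 -> 26 -> -26 -> -234 -> 1872 -> 9360 -> 46800
  -31 -> 31 -> -31 -> -279 -> 2232 -> 11160 -> 55800
  19 -> 19 -> -19 -> -171 -> 1368 -> 6840 -> 34200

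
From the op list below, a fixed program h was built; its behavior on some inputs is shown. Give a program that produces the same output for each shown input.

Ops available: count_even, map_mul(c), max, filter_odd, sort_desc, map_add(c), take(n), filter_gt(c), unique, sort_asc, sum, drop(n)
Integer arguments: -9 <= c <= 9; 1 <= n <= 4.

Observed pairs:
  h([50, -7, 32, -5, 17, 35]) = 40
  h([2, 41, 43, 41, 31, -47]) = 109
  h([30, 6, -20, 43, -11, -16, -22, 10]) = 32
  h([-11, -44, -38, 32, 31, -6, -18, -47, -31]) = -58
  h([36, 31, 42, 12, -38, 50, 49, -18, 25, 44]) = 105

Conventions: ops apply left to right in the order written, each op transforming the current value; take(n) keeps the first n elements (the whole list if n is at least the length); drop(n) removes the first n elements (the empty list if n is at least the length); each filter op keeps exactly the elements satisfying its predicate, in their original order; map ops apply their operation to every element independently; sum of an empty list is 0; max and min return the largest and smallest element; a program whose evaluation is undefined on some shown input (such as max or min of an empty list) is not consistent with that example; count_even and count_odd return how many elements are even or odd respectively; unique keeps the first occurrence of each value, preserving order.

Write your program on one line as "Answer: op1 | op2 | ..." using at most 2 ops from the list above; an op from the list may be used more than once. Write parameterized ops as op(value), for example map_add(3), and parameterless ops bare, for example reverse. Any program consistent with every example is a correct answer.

filter_odd | sum

Check, running the answer program on each example:
  [50, -7, 32, -5, 17, 35] -> [-7, -5, 17, 35] -> 40
  [2, 41, 43, 41, 31, -47] -> [41, 43, 41, 31, -47] -> 109
  [30, 6, -20, 43, -11, -16, -22, 10] -> [43, -11] -> 32
  [-11, -44, -38, 32, 31, -6, -18, -47, -31] -> [-11, 31, -47, -31] -> -58
  [36, 31, 42, 12, -38, 50, 49, -18, 25, 44] -> [31, 49, 25] -> 105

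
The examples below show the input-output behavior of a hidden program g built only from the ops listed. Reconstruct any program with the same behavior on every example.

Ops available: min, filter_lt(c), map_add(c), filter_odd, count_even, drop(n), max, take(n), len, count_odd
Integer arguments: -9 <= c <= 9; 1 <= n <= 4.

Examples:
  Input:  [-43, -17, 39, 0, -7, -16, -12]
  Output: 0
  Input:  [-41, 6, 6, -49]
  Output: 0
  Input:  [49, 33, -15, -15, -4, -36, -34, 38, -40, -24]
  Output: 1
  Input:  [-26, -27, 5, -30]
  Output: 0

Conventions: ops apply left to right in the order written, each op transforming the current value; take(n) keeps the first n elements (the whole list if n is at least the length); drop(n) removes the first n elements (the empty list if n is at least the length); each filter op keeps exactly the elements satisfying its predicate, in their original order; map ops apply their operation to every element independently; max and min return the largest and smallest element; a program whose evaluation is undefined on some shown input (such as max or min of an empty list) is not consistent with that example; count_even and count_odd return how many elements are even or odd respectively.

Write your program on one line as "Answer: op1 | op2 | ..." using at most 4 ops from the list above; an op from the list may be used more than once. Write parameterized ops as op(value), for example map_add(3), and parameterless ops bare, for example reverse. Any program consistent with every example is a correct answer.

filter_lt(3) | drop(3) | drop(3) | count_even

Check, running the answer program on each example:
  [-43, -17, 39, 0, -7, -16, -12] -> [-43, -17, 0, -7, -16, -12] -> [-7, -16, -12] -> [] -> 0
  [-41, 6, 6, -49] -> [-41, -49] -> [] -> [] -> 0
  [49, 33, -15, -15, -4, -36, -34, 38, -40, -24] -> [-15, -15, -4, -36, -34, -40, -24] -> [-36, -34, -40, -24] -> [-24] -> 1
  [-26, -27, 5, -30] -> [-26, -27, -30] -> [] -> [] -> 0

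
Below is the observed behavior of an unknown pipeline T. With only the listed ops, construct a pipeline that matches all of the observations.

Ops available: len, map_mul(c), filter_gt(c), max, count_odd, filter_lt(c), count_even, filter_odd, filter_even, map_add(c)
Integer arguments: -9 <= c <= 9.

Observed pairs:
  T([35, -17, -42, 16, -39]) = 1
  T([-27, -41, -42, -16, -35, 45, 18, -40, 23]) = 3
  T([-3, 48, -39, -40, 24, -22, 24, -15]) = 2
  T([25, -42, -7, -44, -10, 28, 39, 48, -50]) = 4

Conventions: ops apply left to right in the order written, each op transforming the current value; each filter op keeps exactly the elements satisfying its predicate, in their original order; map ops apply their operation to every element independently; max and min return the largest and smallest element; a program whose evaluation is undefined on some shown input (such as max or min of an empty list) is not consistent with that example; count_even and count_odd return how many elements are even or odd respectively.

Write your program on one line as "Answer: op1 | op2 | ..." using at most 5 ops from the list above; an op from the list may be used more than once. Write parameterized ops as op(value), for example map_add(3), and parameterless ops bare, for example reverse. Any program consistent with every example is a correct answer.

filter_even | map_add(3) | map_add(-2) | filter_lt(-6) | len

Check, running the answer program on each example:
  [35, -17, -42, 16, -39] -> [-42, 16] -> [-39, 19] -> [-41, 17] -> [-41] -> 1
  [-27, -41, -42, -16, -35, 45, 18, -40, 23] -> [-42, -16, 18, -40] -> [-39, -13, 21, -37] -> [-41, -15, 19, -39] -> [-41, -15, -39] -> 3
  [-3, 48, -39, -40, 24, -22, 24, -15] -> [48, -40, 24, -22, 24] -> [51, -37, 27, -19, 27] -> [49, -39, 25, -21, 25] -> [-39, -21] -> 2
  [25, -42, -7, -44, -10, 28, 39, 48, -50] -> [-42, -44, -10, 28, 48, -50] -> [-39, -41, -7, 31, 51, -47] -> [-41, -43, -9, 29, 49, -49] -> [-41, -43, -9, -49] -> 4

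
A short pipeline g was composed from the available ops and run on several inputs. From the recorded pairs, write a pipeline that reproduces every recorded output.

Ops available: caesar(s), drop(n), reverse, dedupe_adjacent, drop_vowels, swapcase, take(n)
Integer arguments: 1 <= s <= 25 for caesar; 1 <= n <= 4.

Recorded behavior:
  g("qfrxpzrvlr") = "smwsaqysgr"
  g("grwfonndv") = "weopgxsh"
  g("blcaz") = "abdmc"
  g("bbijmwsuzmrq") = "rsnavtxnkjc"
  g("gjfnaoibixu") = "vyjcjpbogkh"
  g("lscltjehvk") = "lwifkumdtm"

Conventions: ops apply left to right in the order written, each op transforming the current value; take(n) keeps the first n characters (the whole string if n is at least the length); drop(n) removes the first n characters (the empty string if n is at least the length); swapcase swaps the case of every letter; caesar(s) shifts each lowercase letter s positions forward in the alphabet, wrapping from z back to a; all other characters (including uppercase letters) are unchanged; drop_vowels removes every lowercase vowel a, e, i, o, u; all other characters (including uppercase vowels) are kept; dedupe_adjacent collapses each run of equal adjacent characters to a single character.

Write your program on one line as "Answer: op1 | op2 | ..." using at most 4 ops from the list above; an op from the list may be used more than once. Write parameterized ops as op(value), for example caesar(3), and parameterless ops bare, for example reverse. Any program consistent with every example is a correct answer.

reverse | caesar(1) | dedupe_adjacent

Check, running the answer program on each example:
  "qfrxpzrvlr" -> "rlvrzpxrfq" -> "smwsaqysgr" -> "smwsaqysgr"
  "grwfonndv" -> "vdnnofwrg" -> "weoopgxsh" -> "weopgxsh"
  "blcaz" -> "zaclb" -> "abdmc" -> "abdmc"
  "bbijmwsuzmrq" -> "qrmzuswmjibb" -> "rsnavtxnkjcc" -> "rsnavtxnkjc"
  "gjfnaoibixu" -> "uxibioanfjg" -> "vyjcjpbogkh" -> "vyjcjpbogkh"
  "lscltjehvk" -> "kvhejtlcsl" -> "lwifkumdtm" -> "lwifkumdtm"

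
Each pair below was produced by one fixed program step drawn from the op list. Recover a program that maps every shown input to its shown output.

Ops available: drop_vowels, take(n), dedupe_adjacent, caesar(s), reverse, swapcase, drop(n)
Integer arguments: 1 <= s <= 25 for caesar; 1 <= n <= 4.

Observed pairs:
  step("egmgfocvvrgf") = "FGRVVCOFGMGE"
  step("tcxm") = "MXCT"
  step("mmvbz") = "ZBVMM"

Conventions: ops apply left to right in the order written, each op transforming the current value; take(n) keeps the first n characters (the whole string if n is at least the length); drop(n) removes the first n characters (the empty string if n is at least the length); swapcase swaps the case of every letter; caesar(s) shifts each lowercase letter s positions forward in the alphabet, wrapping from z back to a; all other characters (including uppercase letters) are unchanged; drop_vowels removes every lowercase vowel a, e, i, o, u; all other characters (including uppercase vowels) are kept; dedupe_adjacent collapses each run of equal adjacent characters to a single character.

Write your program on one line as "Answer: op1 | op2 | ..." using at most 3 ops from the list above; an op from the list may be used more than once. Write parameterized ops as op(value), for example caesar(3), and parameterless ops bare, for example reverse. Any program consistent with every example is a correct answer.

reverse | swapcase

Check, running the answer program on each example:
  "egmgfocvvrgf" -> "fgrvvcofgmge" -> "FGRVVCOFGMGE"
  "tcxm" -> "mxct" -> "MXCT"
  "mmvbz" -> "zbvmm" -> "ZBVMM"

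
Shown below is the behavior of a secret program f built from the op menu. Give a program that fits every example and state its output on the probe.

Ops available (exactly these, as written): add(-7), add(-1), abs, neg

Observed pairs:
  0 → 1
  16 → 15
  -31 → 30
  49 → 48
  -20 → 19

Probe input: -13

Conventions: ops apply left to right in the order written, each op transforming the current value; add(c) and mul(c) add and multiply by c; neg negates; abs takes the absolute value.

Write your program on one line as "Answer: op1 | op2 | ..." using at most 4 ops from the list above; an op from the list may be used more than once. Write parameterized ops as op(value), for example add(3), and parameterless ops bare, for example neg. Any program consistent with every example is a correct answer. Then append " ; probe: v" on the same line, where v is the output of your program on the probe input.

abs | add(-1) | abs ; probe: 12

Check, running the answer program on each example:
  0 -> 0 -> -1 -> 1
  16 -> 16 -> 15 -> 15
  -31 -> 31 -> 30 -> 30
  49 -> 49 -> 48 -> 48
  -20 -> 20 -> 19 -> 19
  probe: -13 -> 13 -> 12 -> 12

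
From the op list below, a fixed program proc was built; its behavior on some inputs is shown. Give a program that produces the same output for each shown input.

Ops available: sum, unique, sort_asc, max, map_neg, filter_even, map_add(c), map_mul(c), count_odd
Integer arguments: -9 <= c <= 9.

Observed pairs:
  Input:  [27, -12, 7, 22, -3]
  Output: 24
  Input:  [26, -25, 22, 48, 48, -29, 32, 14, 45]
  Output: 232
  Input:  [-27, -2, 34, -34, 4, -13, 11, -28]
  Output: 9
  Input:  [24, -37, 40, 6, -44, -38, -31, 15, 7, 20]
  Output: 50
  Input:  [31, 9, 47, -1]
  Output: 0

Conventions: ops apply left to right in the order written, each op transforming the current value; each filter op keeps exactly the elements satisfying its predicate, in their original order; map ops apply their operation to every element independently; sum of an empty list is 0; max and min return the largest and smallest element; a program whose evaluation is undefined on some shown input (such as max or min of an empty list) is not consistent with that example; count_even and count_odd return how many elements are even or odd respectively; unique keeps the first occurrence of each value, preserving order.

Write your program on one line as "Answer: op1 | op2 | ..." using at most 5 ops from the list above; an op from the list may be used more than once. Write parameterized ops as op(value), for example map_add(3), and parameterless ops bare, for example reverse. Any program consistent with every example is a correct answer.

filter_even | map_add(7) | sort_asc | sum

Check, running the answer program on each example:
  [27, -12, 7, 22, -3] -> [-12, 22] -> [-5, 29] -> [-5, 29] -> 24
  [26, -25, 22, 48, 48, -29, 32, 14, 45] -> [26, 22, 48, 48, 32, 14] -> [33, 29, 55, 55, 39, 21] -> [21, 29, 33, 39, 55, 55] -> 232
  [-27, -2, 34, -34, 4, -13, 11, -28] -> [-2, 34, -34, 4, -28] -> [5, 41, -27, 11, -21] -> [-27, -21, 5, 11, 41] -> 9
  [24, -37, 40, 6, -44, -38, -31, 15, 7, 20] -> [24, 40, 6, -44, -38, 20] -> [31, 47, 13, -37, -31, 27] -> [-37, -31, 13, 27, 31, 47] -> 50
  [31, 9, 47, -1] -> [] -> [] -> [] -> 0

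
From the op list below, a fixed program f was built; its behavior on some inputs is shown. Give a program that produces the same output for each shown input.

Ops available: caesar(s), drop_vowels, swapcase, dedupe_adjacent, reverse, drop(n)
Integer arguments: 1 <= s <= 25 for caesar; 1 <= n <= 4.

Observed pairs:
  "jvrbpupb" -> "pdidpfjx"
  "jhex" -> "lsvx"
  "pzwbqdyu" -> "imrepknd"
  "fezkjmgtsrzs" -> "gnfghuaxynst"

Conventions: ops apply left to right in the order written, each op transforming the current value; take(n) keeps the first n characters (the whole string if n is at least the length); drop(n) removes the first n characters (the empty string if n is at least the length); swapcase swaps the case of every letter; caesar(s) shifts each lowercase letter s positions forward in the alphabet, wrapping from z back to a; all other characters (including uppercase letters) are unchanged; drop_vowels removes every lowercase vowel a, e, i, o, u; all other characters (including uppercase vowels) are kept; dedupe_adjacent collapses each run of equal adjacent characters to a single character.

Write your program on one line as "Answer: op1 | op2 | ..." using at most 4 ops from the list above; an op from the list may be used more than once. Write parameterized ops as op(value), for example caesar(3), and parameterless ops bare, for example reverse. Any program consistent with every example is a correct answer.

swapcase | reverse | swapcase | caesar(14)

Check, running the answer program on each example:
  "jvrbpupb" -> "JVRBPUPB" -> "BPUPBRVJ" -> "bpupbrvj" -> "pdidpfjx"
  "jhex" -> "JHEX" -> "XEHJ" -> "xehj" -> "lsvx"
  "pzwbqdyu" -> "PZWBQDYU" -> "UYDQBWZP" -> "uydqbwzp" -> "imrepknd"
  "fezkjmgtsrzs" -> "FEZKJMGTSRZS" -> "SZRSTGMJKZEF" -> "szrstgmjkzef" -> "gnfghuaxynst"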